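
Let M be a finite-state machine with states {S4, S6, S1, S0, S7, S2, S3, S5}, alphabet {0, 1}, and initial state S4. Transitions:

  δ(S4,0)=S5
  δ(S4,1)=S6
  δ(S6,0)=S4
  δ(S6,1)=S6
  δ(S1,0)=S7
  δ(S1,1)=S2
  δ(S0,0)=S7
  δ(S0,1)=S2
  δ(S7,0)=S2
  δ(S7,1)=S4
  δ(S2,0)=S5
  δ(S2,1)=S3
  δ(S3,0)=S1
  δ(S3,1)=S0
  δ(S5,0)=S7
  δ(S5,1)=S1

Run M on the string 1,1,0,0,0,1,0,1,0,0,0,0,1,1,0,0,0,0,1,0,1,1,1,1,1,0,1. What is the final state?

start at S4
read '1': S4 → S6
read '1': S6 → S6
read '0': S6 → S4
read '0': S4 → S5
read '0': S5 → S7
read '1': S7 → S4
read '0': S4 → S5
read '1': S5 → S1
read '0': S1 → S7
read '0': S7 → S2
read '0': S2 → S5
read '0': S5 → S7
read '1': S7 → S4
read '1': S4 → S6
read '0': S6 → S4
read '0': S4 → S5
read '0': S5 → S7
read '0': S7 → S2
read '1': S2 → S3
read '0': S3 → S1
read '1': S1 → S2
read '1': S2 → S3
read '1': S3 → S0
read '1': S0 → S2
read '1': S2 → S3
read '0': S3 → S1
read '1': S1 → S2

S2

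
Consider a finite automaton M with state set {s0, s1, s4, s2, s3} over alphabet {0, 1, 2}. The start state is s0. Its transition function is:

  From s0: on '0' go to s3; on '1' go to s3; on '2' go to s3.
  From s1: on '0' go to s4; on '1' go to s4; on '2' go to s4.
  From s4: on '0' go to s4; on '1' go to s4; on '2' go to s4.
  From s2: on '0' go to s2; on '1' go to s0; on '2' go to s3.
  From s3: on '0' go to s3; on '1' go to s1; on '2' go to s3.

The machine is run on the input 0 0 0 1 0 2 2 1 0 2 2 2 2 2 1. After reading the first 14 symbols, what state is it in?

s4

start at s0
read '0': s0 → s3
read '0': s3 → s3
read '0': s3 → s3
read '1': s3 → s1
read '0': s1 → s4
read '2': s4 → s4
read '2': s4 → s4
read '1': s4 → s4
read '0': s4 → s4
read '2': s4 → s4
read '2': s4 → s4
read '2': s4 → s4
read '2': s4 → s4
read '2': s4 → s4
After 14 symbols: s4.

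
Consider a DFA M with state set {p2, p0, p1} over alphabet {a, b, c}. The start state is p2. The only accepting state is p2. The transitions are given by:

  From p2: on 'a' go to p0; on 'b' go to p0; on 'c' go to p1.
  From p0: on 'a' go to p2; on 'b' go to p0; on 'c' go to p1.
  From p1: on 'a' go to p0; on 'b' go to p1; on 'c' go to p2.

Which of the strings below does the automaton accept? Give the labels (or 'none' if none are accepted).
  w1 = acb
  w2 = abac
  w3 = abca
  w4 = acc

w4

w1:
  start at p2
  read 'a': p2 → p0
  read 'c': p0 → p1
  read 'b': p1 → p1
  end p1, rejected
w2:
  start at p2
  read 'a': p2 → p0
  read 'b': p0 → p0
  read 'a': p0 → p2
  read 'c': p2 → p1
  end p1, rejected
w3:
  start at p2
  read 'a': p2 → p0
  read 'b': p0 → p0
  read 'c': p0 → p1
  read 'a': p1 → p0
  end p0, rejected
w4:
  start at p2
  read 'a': p2 → p0
  read 'c': p0 → p1
  read 'c': p1 → p2
  end p2, accepted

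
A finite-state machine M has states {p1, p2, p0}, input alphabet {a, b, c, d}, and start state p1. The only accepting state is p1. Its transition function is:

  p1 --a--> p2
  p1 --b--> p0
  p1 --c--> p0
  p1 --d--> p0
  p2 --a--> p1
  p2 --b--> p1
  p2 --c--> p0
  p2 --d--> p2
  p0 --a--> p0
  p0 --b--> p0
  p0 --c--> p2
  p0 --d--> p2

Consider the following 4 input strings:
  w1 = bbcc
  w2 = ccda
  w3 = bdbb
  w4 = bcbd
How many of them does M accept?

1

w1:
  start at p1
  read 'b': p1 → p0
  read 'b': p0 → p0
  read 'c': p0 → p2
  read 'c': p2 → p0
  end p0, rejected
w2:
  start at p1
  read 'c': p1 → p0
  read 'c': p0 → p2
  read 'd': p2 → p2
  read 'a': p2 → p1
  end p1, accepted
w3:
  start at p1
  read 'b': p1 → p0
  read 'd': p0 → p2
  read 'b': p2 → p1
  read 'b': p1 → p0
  end p0, rejected
w4:
  start at p1
  read 'b': p1 → p0
  read 'c': p0 → p2
  read 'b': p2 → p1
  read 'd': p1 → p0
  end p0, rejected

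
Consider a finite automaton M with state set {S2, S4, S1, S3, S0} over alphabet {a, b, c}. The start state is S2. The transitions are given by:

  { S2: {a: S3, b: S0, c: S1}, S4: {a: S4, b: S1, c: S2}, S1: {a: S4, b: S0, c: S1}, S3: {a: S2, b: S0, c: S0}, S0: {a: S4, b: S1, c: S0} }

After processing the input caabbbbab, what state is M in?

start at S2
read 'c': S2 → S1
read 'a': S1 → S4
read 'a': S4 → S4
read 'b': S4 → S1
read 'b': S1 → S0
read 'b': S0 → S1
read 'b': S1 → S0
read 'a': S0 → S4
read 'b': S4 → S1

S1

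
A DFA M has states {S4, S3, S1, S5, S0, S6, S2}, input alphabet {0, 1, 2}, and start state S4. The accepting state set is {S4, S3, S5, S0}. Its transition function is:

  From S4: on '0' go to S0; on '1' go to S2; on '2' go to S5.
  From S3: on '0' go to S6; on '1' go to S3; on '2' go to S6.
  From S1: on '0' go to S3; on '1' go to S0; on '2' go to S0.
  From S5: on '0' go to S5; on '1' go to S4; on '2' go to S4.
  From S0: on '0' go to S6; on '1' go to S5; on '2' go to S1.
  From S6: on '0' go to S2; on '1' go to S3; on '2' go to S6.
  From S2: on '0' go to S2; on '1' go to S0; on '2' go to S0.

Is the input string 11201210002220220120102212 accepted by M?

No

Trace: S4 -1-> S2 -1-> S0 -2-> S1 -0-> S3 -1-> S3 -2-> S6 -1-> S3 -0-> S6 -0-> S2 -0-> S2 -2-> S0 -2-> S1 -2-> S0 -0-> S6 -2-> S6 -2-> S6 -0-> S2 -1-> S0 -2-> S1 -0-> S3 -1-> S3 -0-> S6 -2-> S6 -2-> S6 -1-> S3 -2-> S6
End state S6 is not accepting.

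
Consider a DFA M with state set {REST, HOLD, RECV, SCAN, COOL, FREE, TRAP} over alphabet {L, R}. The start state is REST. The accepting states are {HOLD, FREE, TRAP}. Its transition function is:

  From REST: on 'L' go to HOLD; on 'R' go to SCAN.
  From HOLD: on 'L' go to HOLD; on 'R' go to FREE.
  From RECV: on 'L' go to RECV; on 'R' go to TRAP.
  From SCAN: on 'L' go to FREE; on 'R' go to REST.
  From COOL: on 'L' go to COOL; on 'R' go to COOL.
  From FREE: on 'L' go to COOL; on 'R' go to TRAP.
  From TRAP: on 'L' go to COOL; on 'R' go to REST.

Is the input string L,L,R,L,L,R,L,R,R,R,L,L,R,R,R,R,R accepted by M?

REST → HOLD → HOLD → FREE → COOL → COOL → COOL → COOL → COOL → COOL → COOL → COOL → COOL → COOL → COOL → COOL → COOL → COOL
End state COOL is not accepting.

No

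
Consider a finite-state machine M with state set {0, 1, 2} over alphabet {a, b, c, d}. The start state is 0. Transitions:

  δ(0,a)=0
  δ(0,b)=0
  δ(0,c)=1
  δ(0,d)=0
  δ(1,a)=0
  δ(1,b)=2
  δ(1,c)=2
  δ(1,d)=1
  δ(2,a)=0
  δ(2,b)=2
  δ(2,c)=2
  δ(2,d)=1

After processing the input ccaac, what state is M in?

1

start at 0
read 'c': 0 → 1
read 'c': 1 → 2
read 'a': 2 → 0
read 'a': 0 → 0
read 'c': 0 → 1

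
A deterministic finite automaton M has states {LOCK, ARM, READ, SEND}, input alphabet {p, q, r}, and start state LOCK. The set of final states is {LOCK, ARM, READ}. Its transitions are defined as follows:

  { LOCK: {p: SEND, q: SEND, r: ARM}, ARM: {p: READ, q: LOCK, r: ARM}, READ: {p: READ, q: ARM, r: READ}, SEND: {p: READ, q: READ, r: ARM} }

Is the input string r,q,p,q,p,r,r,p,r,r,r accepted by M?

LOCK → ARM → LOCK → SEND → READ → READ → READ → READ → READ → READ → READ → READ
End state READ is accepting.

Yes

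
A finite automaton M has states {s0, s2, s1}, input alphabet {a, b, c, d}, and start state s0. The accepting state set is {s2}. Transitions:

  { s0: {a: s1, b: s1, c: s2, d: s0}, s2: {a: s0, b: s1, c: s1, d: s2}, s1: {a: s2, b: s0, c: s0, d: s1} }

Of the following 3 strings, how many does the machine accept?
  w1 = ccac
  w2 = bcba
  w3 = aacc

1

w1:
  start at s0
  read 'c': s0 → s2
  read 'c': s2 → s1
  read 'a': s1 → s2
  read 'c': s2 → s1
  end s1, rejected
w2:
  start at s0
  read 'b': s0 → s1
  read 'c': s1 → s0
  read 'b': s0 → s1
  read 'a': s1 → s2
  end s2, accepted
w3:
  start at s0
  read 'a': s0 → s1
  read 'a': s1 → s2
  read 'c': s2 → s1
  read 'c': s1 → s0
  end s0, rejected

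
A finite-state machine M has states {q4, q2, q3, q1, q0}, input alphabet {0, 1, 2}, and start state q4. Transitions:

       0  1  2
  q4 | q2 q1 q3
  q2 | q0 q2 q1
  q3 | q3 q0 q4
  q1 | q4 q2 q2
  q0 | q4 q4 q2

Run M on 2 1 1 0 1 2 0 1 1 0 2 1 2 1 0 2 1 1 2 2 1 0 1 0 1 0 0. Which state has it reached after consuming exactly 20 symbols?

q2

q4 → q3 → q0 → q4 → q2 → q2 → q1 → q4 → q1 → q2 → q0 → q2 → q2 → q1 → q2 → q0 → q2 → q2 → q2 → q1 → q2
After 20 symbols: q2.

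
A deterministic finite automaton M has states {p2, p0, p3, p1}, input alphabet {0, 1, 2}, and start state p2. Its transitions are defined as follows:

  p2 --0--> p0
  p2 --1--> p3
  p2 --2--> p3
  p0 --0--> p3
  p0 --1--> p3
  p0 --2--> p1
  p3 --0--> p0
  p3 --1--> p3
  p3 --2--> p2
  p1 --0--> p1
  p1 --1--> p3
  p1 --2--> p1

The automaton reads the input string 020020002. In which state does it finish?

p1

p2 → p0 → p1 → p1 → p1 → p1 → p1 → p1 → p1 → p1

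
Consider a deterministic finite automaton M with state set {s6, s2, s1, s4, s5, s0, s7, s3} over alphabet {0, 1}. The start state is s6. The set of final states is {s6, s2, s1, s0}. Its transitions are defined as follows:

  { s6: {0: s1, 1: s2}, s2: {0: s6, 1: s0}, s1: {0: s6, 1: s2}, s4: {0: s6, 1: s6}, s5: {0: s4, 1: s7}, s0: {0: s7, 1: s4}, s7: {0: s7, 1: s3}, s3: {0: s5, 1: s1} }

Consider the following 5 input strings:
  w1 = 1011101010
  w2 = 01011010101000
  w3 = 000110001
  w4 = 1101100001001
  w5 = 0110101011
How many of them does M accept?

w1: Trace: s6 -1-> s2 -0-> s6 -1-> s2 -1-> s0 -1-> s4 -0-> s6 -1-> s2 -0-> s6 -1-> s2 -0-> s6  → end s6, accepted
w2: Trace: s6 -0-> s1 -1-> s2 -0-> s6 -1-> s2 -1-> s0 -0-> s7 -1-> s3 -0-> s5 -1-> s7 -0-> s7 -1-> s3 -0-> s5 -0-> s4 -0-> s6  → end s6, accepted
w3: Trace: s6 -0-> s1 -0-> s6 -0-> s1 -1-> s2 -1-> s0 -0-> s7 -0-> s7 -0-> s7 -1-> s3  → end s3, rejected
w4: Trace: s6 -1-> s2 -1-> s0 -0-> s7 -1-> s3 -1-> s1 -0-> s6 -0-> s1 -0-> s6 -0-> s1 -1-> s2 -0-> s6 -0-> s1 -1-> s2  → end s2, accepted
w5: Trace: s6 -0-> s1 -1-> s2 -1-> s0 -0-> s7 -1-> s3 -0-> s5 -1-> s7 -0-> s7 -1-> s3 -1-> s1  → end s1, accepted

4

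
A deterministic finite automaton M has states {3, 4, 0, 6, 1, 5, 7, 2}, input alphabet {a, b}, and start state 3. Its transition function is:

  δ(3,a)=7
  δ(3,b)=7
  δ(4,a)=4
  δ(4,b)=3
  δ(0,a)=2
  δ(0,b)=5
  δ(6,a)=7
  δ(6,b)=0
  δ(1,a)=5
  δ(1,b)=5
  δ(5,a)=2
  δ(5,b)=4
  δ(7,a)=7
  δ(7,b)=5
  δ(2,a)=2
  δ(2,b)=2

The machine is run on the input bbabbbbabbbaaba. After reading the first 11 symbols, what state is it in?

2

start at 3
read 'b': 3 → 7
read 'b': 7 → 5
read 'a': 5 → 2
read 'b': 2 → 2
read 'b': 2 → 2
read 'b': 2 → 2
read 'b': 2 → 2
read 'a': 2 → 2
read 'b': 2 → 2
read 'b': 2 → 2
read 'b': 2 → 2
After 11 symbols: 2.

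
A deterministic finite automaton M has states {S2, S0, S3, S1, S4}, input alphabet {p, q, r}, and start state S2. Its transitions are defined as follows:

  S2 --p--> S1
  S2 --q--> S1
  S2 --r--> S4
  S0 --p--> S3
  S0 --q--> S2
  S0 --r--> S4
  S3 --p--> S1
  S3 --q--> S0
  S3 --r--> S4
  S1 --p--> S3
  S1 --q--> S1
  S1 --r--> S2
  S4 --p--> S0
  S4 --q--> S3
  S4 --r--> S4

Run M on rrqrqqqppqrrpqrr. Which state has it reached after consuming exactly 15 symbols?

Trace: S2 -r-> S4 -r-> S4 -q-> S3 -r-> S4 -q-> S3 -q-> S0 -q-> S2 -p-> S1 -p-> S3 -q-> S0 -r-> S4 -r-> S4 -p-> S0 -q-> S2 -r-> S4
After 15 symbols: S4.

S4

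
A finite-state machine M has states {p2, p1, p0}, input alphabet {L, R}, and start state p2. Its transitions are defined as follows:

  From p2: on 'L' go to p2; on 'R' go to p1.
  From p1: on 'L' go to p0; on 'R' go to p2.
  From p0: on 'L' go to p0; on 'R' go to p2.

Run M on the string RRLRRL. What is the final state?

p2

p2 → p1 → p2 → p2 → p1 → p2 → p2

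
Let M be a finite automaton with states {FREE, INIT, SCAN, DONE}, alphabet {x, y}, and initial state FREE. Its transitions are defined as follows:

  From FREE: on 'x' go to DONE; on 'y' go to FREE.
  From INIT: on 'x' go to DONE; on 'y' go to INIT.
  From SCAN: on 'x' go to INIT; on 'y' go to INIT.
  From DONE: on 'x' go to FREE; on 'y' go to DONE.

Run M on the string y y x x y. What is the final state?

Trace: FREE -y-> FREE -y-> FREE -x-> DONE -x-> FREE -y-> FREE

FREE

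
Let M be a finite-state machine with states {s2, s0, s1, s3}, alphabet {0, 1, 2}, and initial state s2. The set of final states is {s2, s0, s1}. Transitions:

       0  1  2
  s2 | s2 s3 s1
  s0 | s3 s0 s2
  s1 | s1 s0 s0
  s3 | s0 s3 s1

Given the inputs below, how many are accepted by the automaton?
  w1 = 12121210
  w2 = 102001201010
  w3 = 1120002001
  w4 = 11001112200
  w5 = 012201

3

w1: Trace: s2 -1-> s3 -2-> s1 -1-> s0 -2-> s2 -1-> s3 -2-> s1 -1-> s0 -0-> s3  → end s3, rejected
w2: Trace: s2 -1-> s3 -0-> s0 -2-> s2 -0-> s2 -0-> s2 -1-> s3 -2-> s1 -0-> s1 -1-> s0 -0-> s3 -1-> s3 -0-> s0  → end s0, accepted
w3: Trace: s2 -1-> s3 -1-> s3 -2-> s1 -0-> s1 -0-> s1 -0-> s1 -2-> s0 -0-> s3 -0-> s0 -1-> s0  → end s0, accepted
w4: Trace: s2 -1-> s3 -1-> s3 -0-> s0 -0-> s3 -1-> s3 -1-> s3 -1-> s3 -2-> s1 -2-> s0 -0-> s3 -0-> s0  → end s0, accepted
w5: Trace: s2 -0-> s2 -1-> s3 -2-> s1 -2-> s0 -0-> s3 -1-> s3  → end s3, rejected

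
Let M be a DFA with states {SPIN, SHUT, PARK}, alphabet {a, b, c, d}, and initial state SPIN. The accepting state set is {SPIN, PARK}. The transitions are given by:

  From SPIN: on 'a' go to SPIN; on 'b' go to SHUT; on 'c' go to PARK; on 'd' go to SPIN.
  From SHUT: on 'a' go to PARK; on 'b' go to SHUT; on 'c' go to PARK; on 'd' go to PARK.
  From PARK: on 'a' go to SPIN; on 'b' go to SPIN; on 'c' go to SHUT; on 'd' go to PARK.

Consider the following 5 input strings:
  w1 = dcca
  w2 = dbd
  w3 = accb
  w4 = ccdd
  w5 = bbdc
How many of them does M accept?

w1:
  start at SPIN
  read 'd': SPIN → SPIN
  read 'c': SPIN → PARK
  read 'c': PARK → SHUT
  read 'a': SHUT → PARK
  end PARK, accepted
w2:
  start at SPIN
  read 'd': SPIN → SPIN
  read 'b': SPIN → SHUT
  read 'd': SHUT → PARK
  end PARK, accepted
w3:
  start at SPIN
  read 'a': SPIN → SPIN
  read 'c': SPIN → PARK
  read 'c': PARK → SHUT
  read 'b': SHUT → SHUT
  end SHUT, rejected
w4:
  start at SPIN
  read 'c': SPIN → PARK
  read 'c': PARK → SHUT
  read 'd': SHUT → PARK
  read 'd': PARK → PARK
  end PARK, accepted
w5:
  start at SPIN
  read 'b': SPIN → SHUT
  read 'b': SHUT → SHUT
  read 'd': SHUT → PARK
  read 'c': PARK → SHUT
  end SHUT, rejected

3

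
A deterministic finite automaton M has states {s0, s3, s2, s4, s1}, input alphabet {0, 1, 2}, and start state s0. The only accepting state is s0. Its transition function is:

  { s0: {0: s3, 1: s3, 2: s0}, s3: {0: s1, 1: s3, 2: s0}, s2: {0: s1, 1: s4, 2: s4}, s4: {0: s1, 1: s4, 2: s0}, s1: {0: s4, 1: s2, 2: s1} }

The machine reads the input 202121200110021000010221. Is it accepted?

No

Trace: s0 -2-> s0 -0-> s3 -2-> s0 -1-> s3 -2-> s0 -1-> s3 -2-> s0 -0-> s3 -0-> s1 -1-> s2 -1-> s4 -0-> s1 -0-> s4 -2-> s0 -1-> s3 -0-> s1 -0-> s4 -0-> s1 -0-> s4 -1-> s4 -0-> s1 -2-> s1 -2-> s1 -1-> s2
End state s2 is not accepting.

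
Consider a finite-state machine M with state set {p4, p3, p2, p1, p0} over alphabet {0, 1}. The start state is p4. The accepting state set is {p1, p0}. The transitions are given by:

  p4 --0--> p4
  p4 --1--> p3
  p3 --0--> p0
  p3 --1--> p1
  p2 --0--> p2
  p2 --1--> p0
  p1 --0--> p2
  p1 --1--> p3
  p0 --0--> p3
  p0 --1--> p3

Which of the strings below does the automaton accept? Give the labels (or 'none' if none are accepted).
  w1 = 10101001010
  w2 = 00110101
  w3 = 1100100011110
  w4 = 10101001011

w2, w3

w1: Trace: p4 -1-> p3 -0-> p0 -1-> p3 -0-> p0 -1-> p3 -0-> p0 -0-> p3 -1-> p1 -0-> p2 -1-> p0 -0-> p3  → end p3, rejected
w2: Trace: p4 -0-> p4 -0-> p4 -1-> p3 -1-> p1 -0-> p2 -1-> p0 -0-> p3 -1-> p1  → end p1, accepted
w3: Trace: p4 -1-> p3 -1-> p1 -0-> p2 -0-> p2 -1-> p0 -0-> p3 -0-> p0 -0-> p3 -1-> p1 -1-> p3 -1-> p1 -1-> p3 -0-> p0  → end p0, accepted
w4: Trace: p4 -1-> p3 -0-> p0 -1-> p3 -0-> p0 -1-> p3 -0-> p0 -0-> p3 -1-> p1 -0-> p2 -1-> p0 -1-> p3  → end p3, rejected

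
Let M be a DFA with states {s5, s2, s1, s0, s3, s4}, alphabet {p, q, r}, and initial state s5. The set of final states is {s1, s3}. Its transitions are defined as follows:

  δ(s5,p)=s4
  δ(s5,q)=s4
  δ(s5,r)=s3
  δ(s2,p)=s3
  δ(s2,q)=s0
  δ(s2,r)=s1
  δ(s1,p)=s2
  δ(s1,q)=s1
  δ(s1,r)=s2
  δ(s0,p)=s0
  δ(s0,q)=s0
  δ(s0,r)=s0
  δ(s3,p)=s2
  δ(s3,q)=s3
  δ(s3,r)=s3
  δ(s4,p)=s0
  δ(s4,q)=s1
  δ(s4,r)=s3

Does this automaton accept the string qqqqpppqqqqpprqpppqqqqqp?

No

Trace: s5 -q-> s4 -q-> s1 -q-> s1 -q-> s1 -p-> s2 -p-> s3 -p-> s2 -q-> s0 -q-> s0 -q-> s0 -q-> s0 -p-> s0 -p-> s0 -r-> s0 -q-> s0 -p-> s0 -p-> s0 -p-> s0 -q-> s0 -q-> s0 -q-> s0 -q-> s0 -q-> s0 -p-> s0
End state s0 is not accepting.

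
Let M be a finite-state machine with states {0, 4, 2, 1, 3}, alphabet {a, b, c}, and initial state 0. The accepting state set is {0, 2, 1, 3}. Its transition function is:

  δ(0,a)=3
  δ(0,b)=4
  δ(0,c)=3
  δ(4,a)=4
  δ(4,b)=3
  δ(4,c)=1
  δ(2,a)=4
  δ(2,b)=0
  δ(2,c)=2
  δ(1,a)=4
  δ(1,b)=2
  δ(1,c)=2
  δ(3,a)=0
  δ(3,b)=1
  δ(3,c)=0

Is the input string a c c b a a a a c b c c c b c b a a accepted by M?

Trace: 0 -a-> 3 -c-> 0 -c-> 3 -b-> 1 -a-> 4 -a-> 4 -a-> 4 -a-> 4 -c-> 1 -b-> 2 -c-> 2 -c-> 2 -c-> 2 -b-> 0 -c-> 3 -b-> 1 -a-> 4 -a-> 4
End state 4 is not accepting.

No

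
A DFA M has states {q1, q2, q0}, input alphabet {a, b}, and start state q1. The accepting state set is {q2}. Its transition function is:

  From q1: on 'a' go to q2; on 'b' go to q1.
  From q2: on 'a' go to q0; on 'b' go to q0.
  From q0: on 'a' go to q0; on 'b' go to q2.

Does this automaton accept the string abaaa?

No

Trace: q1 -a-> q2 -b-> q0 -a-> q0 -a-> q0 -a-> q0
End state q0 is not accepting.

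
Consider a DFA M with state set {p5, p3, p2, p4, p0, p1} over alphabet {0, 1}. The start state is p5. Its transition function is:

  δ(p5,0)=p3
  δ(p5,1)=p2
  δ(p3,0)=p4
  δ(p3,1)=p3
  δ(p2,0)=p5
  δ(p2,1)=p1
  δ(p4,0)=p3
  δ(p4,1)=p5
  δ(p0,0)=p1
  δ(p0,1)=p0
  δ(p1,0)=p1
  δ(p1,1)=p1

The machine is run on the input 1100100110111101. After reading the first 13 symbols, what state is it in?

p5 → p2 → p1 → p1 → p1 → p1 → p1 → p1 → p1 → p1 → p1 → p1 → p1 → p1
After 13 symbols: p1.

p1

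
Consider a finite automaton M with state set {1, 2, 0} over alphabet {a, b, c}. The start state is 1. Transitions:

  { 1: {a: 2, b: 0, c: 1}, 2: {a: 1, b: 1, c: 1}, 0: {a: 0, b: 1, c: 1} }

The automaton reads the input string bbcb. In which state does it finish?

0

start at 1
read 'b': 1 → 0
read 'b': 0 → 1
read 'c': 1 → 1
read 'b': 1 → 0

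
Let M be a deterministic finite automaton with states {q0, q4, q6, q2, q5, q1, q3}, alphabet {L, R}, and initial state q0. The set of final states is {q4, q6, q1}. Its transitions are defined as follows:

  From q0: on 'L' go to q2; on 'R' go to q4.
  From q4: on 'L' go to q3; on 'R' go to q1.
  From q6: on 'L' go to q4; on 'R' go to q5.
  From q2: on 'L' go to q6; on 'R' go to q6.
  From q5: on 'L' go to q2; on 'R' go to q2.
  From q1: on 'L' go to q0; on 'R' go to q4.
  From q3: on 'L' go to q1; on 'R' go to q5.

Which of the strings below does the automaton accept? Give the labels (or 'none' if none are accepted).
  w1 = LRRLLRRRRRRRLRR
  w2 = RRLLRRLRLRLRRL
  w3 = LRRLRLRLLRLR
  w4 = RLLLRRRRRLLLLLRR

w1: q0 → q2 → q6 → q5 → q2 → q6 → q5 → q2 → q6 → q5 → q2 → q6 → q5 → q2 → q6 → q5  → end q5, rejected
w2: q0 → q4 → q1 → q0 → q2 → q6 → q5 → q2 → q6 → q4 → q1 → q0 → q4 → q1 → q0  → end q0, rejected
w3: q0 → q2 → q6 → q5 → q2 → q6 → q4 → q1 → q0 → q2 → q6 → q4 → q1  → end q1, accepted
w4: q0 → q4 → q3 → q1 → q0 → q4 → q1 → q4 → q1 → q4 → q3 → q1 → q0 → q2 → q6 → q5 → q2  → end q2, rejected

w3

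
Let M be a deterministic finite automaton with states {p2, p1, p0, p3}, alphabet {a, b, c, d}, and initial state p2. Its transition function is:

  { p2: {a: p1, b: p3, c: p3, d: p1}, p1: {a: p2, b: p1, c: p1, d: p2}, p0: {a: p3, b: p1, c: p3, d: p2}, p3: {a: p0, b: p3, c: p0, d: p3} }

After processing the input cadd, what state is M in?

p1

start at p2
read 'c': p2 → p3
read 'a': p3 → p0
read 'd': p0 → p2
read 'd': p2 → p1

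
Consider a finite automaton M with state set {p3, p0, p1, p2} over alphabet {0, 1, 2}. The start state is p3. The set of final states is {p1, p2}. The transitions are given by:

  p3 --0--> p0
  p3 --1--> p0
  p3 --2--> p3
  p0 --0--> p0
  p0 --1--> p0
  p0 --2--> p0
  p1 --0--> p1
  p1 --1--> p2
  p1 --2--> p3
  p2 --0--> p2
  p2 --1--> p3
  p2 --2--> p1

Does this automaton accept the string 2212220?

Trace: p3 -2-> p3 -2-> p3 -1-> p0 -2-> p0 -2-> p0 -2-> p0 -0-> p0
End state p0 is not accepting.

No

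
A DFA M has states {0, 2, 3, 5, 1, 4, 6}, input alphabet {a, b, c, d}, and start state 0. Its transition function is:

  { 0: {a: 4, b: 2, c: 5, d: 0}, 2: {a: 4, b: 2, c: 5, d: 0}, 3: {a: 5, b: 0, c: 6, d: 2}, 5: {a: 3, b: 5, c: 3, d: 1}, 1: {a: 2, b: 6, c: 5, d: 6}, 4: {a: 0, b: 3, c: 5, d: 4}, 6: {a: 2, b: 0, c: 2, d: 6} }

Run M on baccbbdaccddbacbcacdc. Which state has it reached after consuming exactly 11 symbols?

0 → 2 → 4 → 5 → 3 → 0 → 2 → 0 → 4 → 5 → 3 → 2
After 11 symbols: 2.

2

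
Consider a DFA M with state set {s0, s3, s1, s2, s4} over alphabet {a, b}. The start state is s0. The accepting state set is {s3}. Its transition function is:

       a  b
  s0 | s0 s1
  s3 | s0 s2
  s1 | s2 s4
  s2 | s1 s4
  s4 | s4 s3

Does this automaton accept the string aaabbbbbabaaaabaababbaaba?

s0 → s0 → s0 → s0 → s1 → s4 → s3 → s2 → s4 → s4 → s3 → s0 → s0 → s0 → s0 → s1 → s2 → s1 → s4 → s4 → s3 → s2 → s1 → s2 → s4 → s4
End state s4 is not accepting.

No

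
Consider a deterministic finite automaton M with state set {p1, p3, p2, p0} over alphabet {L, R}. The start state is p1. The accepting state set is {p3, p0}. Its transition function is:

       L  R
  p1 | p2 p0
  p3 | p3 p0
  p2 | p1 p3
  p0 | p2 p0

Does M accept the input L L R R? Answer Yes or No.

Yes

start at p1
read 'L': p1 → p2
read 'L': p2 → p1
read 'R': p1 → p0
read 'R': p0 → p0
End state p0 is accepting.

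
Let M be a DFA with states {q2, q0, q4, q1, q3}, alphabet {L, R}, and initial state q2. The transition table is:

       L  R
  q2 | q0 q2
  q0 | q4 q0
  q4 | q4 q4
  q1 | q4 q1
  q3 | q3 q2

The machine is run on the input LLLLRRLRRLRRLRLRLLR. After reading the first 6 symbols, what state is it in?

q4

start at q2
read 'L': q2 → q0
read 'L': q0 → q4
read 'L': q4 → q4
read 'L': q4 → q4
read 'R': q4 → q4
read 'R': q4 → q4
After 6 symbols: q4.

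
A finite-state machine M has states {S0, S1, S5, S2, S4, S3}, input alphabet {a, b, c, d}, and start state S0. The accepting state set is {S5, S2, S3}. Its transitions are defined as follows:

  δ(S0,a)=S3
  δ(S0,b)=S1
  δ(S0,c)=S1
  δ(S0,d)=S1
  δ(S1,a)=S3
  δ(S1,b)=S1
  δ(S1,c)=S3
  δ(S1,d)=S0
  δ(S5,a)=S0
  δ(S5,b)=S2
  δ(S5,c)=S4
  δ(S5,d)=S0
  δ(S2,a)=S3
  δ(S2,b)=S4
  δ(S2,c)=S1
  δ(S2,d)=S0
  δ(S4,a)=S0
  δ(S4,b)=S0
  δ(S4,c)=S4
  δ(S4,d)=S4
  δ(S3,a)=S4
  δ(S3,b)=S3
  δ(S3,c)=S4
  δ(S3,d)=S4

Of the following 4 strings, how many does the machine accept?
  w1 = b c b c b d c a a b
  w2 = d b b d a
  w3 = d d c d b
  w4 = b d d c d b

w1:
  start at S0
  read 'b': S0 → S1
  read 'c': S1 → S3
  read 'b': S3 → S3
  read 'c': S3 → S4
  read 'b': S4 → S0
  read 'd': S0 → S1
  read 'c': S1 → S3
  read 'a': S3 → S4
  read 'a': S4 → S0
  read 'b': S0 → S1
  end S1, rejected
w2:
  start at S0
  read 'd': S0 → S1
  read 'b': S1 → S1
  read 'b': S1 → S1
  read 'd': S1 → S0
  read 'a': S0 → S3
  end S3, accepted
w3:
  start at S0
  read 'd': S0 → S1
  read 'd': S1 → S0
  read 'c': S0 → S1
  read 'd': S1 → S0
  read 'b': S0 → S1
  end S1, rejected
w4:
  start at S0
  read 'b': S0 → S1
  read 'd': S1 → S0
  read 'd': S0 → S1
  read 'c': S1 → S3
  read 'd': S3 → S4
  read 'b': S4 → S0
  end S0, rejected

1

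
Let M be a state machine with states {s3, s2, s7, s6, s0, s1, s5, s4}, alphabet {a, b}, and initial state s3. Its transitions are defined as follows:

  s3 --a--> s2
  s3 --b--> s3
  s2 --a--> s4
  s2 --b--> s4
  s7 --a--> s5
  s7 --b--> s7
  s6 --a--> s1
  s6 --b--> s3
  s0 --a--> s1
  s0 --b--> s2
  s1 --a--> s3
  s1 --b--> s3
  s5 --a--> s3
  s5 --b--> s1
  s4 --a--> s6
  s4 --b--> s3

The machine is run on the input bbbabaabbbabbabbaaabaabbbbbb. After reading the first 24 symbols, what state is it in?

start at s3
read 'b': s3 → s3
read 'b': s3 → s3
read 'b': s3 → s3
read 'a': s3 → s2
read 'b': s2 → s4
read 'a': s4 → s6
read 'a': s6 → s1
read 'b': s1 → s3
read 'b': s3 → s3
read 'b': s3 → s3
read 'a': s3 → s2
read 'b': s2 → s4
read 'b': s4 → s3
read 'a': s3 → s2
read 'b': s2 → s4
read 'b': s4 → s3
read 'a': s3 → s2
read 'a': s2 → s4
read 'a': s4 → s6
read 'b': s6 → s3
read 'a': s3 → s2
read 'a': s2 → s4
read 'b': s4 → s3
read 'b': s3 → s3
After 24 symbols: s3.

s3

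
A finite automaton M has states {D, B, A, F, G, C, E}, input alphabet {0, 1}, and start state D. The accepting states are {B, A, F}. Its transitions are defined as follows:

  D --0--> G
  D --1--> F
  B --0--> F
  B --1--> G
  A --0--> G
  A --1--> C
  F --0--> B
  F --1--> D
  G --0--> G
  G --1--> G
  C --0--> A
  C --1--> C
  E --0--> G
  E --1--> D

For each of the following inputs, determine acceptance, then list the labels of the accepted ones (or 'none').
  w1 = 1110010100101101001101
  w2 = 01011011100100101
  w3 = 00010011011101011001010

none

w1: Trace: D -1-> F -1-> D -1-> F -0-> B -0-> F -1-> D -0-> G -1-> G -0-> G -0-> G -1-> G -0-> G -1-> G -1-> G -0-> G -1-> G -0-> G -0-> G -1-> G -1-> G -0-> G -1-> G  → end G, rejected
w2: Trace: D -0-> G -1-> G -0-> G -1-> G -1-> G -0-> G -1-> G -1-> G -1-> G -0-> G -0-> G -1-> G -0-> G -0-> G -1-> G -0-> G -1-> G  → end G, rejected
w3: Trace: D -0-> G -0-> G -0-> G -1-> G -0-> G -0-> G -1-> G -1-> G -0-> G -1-> G -1-> G -1-> G -0-> G -1-> G -0-> G -1-> G -1-> G -0-> G -0-> G -1-> G -0-> G -1-> G -0-> G  → end G, rejected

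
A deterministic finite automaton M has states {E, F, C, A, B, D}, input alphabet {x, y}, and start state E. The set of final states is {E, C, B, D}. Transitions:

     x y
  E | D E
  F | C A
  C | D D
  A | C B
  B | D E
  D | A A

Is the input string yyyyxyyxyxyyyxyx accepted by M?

start at E
read 'y': E → E
read 'y': E → E
read 'y': E → E
read 'y': E → E
read 'x': E → D
read 'y': D → A
read 'y': A → B
read 'x': B → D
read 'y': D → A
read 'x': A → C
read 'y': C → D
read 'y': D → A
read 'y': A → B
read 'x': B → D
read 'y': D → A
read 'x': A → C
End state C is accepting.

Yes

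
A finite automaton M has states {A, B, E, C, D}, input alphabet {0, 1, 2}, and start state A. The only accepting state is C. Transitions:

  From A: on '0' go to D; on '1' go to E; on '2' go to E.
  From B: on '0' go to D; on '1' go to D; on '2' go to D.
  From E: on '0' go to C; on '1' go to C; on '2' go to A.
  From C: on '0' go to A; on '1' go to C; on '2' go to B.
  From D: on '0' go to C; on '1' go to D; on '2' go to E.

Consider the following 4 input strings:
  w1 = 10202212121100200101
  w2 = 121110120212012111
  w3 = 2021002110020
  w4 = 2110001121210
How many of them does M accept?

3

w1:
  start at A
  read '1': A → E
  read '0': E → C
  read '2': C → B
  read '0': B → D
  read '2': D → E
  read '2': E → A
  read '1': A → E
  read '2': E → A
  read '1': A → E
  read '2': E → A
  read '1': A → E
  read '1': E → C
  read '0': C → A
  read '0': A → D
  read '2': D → E
  read '0': E → C
  read '0': C → A
  read '1': A → E
  read '0': E → C
  read '1': C → C
  end C, accepted
w2:
  start at A
  read '1': A → E
  read '2': E → A
  read '1': A → E
  read '1': E → C
  read '1': C → C
  read '0': C → A
  read '1': A → E
  read '2': E → A
  read '0': A → D
  read '2': D → E
  read '1': E → C
  read '2': C → B
  read '0': B → D
  read '1': D → D
  read '2': D → E
  read '1': E → C
  read '1': C → C
  read '1': C → C
  end C, accepted
w3:
  start at A
  read '2': A → E
  read '0': E → C
  read '2': C → B
  read '1': B → D
  read '0': D → C
  read '0': C → A
  read '2': A → E
  read '1': E → C
  read '1': C → C
  read '0': C → A
  read '0': A → D
  read '2': D → E
  read '0': E → C
  end C, accepted
w4:
  start at A
  read '2': A → E
  read '1': E → C
  read '1': C → C
  read '0': C → A
  read '0': A → D
  read '0': D → C
  read '1': C → C
  read '1': C → C
  read '2': C → B
  read '1': B → D
  read '2': D → E
  read '1': E → C
  read '0': C → A
  end A, rejected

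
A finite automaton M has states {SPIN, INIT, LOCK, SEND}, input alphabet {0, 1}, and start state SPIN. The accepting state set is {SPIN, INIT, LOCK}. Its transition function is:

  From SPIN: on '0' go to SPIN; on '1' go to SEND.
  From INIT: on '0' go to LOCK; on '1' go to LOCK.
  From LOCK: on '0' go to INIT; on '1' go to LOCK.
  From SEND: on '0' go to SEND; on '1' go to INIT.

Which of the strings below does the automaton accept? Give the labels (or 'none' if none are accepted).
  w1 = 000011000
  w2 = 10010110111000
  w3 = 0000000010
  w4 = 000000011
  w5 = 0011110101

w1, w2, w4, w5

w1: SPIN → SPIN → SPIN → SPIN → SPIN → SEND → INIT → LOCK → INIT → LOCK  → end LOCK, accepted
w2: SPIN → SEND → SEND → SEND → INIT → LOCK → LOCK → LOCK → INIT → LOCK → LOCK → LOCK → INIT → LOCK → INIT  → end INIT, accepted
w3: SPIN → SPIN → SPIN → SPIN → SPIN → SPIN → SPIN → SPIN → SPIN → SEND → SEND  → end SEND, rejected
w4: SPIN → SPIN → SPIN → SPIN → SPIN → SPIN → SPIN → SPIN → SEND → INIT  → end INIT, accepted
w5: SPIN → SPIN → SPIN → SEND → INIT → LOCK → LOCK → INIT → LOCK → INIT → LOCK  → end LOCK, accepted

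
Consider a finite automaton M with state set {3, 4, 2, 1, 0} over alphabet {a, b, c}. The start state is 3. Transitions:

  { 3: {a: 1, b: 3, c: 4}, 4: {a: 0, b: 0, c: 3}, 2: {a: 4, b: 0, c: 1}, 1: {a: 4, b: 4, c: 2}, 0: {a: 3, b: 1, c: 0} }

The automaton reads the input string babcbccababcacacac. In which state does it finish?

start at 3
read 'b': 3 → 3
read 'a': 3 → 1
read 'b': 1 → 4
read 'c': 4 → 3
read 'b': 3 → 3
read 'c': 3 → 4
read 'c': 4 → 3
read 'a': 3 → 1
read 'b': 1 → 4
read 'a': 4 → 0
read 'b': 0 → 1
read 'c': 1 → 2
read 'a': 2 → 4
read 'c': 4 → 3
read 'a': 3 → 1
read 'c': 1 → 2
read 'a': 2 → 4
read 'c': 4 → 3

3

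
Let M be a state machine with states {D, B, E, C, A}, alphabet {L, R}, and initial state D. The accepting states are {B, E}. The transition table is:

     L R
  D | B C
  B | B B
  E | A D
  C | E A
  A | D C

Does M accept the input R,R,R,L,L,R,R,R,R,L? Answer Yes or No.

Trace: D -R-> C -R-> A -R-> C -L-> E -L-> A -R-> C -R-> A -R-> C -R-> A -L-> D
End state D is not accepting.

No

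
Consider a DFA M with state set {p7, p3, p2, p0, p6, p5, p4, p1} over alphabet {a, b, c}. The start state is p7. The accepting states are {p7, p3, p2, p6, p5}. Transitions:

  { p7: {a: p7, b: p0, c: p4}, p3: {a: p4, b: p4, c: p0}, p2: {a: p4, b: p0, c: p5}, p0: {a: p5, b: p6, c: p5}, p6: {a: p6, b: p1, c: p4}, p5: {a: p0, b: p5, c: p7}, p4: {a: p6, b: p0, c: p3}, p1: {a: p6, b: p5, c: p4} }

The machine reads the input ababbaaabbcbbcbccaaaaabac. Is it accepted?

Yes

p7 → p7 → p0 → p5 → p5 → p5 → p0 → p5 → p0 → p6 → p1 → p4 → p0 → p6 → p4 → p0 → p5 → p7 → p7 → p7 → p7 → p7 → p7 → p0 → p5 → p7
End state p7 is accepting.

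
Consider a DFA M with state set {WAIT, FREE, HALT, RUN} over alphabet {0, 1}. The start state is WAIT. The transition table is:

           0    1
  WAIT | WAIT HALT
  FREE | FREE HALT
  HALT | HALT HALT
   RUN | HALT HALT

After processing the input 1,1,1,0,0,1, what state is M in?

HALT

Trace: WAIT -1-> HALT -1-> HALT -1-> HALT -0-> HALT -0-> HALT -1-> HALT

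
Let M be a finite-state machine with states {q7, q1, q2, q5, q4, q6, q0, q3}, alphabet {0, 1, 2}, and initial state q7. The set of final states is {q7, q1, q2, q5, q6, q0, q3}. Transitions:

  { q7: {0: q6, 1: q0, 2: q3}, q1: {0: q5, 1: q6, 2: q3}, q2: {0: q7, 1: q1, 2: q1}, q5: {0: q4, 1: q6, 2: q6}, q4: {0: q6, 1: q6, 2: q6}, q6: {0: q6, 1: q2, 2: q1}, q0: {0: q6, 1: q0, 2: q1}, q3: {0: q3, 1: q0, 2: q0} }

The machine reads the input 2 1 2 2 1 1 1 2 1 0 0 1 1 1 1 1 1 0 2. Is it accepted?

Yes

start at q7
read '2': q7 → q3
read '1': q3 → q0
read '2': q0 → q1
read '2': q1 → q3
read '1': q3 → q0
read '1': q0 → q0
read '1': q0 → q0
read '2': q0 → q1
read '1': q1 → q6
read '0': q6 → q6
read '0': q6 → q6
read '1': q6 → q2
read '1': q2 → q1
read '1': q1 → q6
read '1': q6 → q2
read '1': q2 → q1
read '1': q1 → q6
read '0': q6 → q6
read '2': q6 → q1
End state q1 is accepting.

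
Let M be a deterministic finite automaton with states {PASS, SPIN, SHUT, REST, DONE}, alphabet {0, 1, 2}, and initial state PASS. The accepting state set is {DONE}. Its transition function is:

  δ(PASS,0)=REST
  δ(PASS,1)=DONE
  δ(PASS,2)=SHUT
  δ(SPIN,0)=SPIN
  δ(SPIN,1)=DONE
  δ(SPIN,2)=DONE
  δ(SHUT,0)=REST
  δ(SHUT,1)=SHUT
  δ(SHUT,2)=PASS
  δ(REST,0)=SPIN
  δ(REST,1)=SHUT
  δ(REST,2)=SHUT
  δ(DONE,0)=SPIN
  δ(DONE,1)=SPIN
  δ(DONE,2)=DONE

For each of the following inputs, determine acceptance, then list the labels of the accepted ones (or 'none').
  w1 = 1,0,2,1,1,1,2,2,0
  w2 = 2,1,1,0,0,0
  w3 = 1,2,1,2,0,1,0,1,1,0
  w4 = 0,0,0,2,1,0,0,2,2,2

w4

w1: Trace: PASS -1-> DONE -0-> SPIN -2-> DONE -1-> SPIN -1-> DONE -1-> SPIN -2-> DONE -2-> DONE -0-> SPIN  → end SPIN, rejected
w2: Trace: PASS -2-> SHUT -1-> SHUT -1-> SHUT -0-> REST -0-> SPIN -0-> SPIN  → end SPIN, rejected
w3: Trace: PASS -1-> DONE -2-> DONE -1-> SPIN -2-> DONE -0-> SPIN -1-> DONE -0-> SPIN -1-> DONE -1-> SPIN -0-> SPIN  → end SPIN, rejected
w4: Trace: PASS -0-> REST -0-> SPIN -0-> SPIN -2-> DONE -1-> SPIN -0-> SPIN -0-> SPIN -2-> DONE -2-> DONE -2-> DONE  → end DONE, accepted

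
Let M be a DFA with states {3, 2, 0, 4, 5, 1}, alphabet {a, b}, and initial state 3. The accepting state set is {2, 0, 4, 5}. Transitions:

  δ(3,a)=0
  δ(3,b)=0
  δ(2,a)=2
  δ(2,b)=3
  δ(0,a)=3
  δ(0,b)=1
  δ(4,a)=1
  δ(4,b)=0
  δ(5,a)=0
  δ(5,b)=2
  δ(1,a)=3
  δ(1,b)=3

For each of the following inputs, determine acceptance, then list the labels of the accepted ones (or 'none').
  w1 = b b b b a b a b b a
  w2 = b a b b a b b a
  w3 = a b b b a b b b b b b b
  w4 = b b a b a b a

w1: 3 → 0 → 1 → 3 → 0 → 3 → 0 → 3 → 0 → 1 → 3  → end 3, rejected
w2: 3 → 0 → 3 → 0 → 1 → 3 → 0 → 1 → 3  → end 3, rejected
w3: 3 → 0 → 1 → 3 → 0 → 3 → 0 → 1 → 3 → 0 → 1 → 3 → 0  → end 0, accepted
w4: 3 → 0 → 1 → 3 → 0 → 3 → 0 → 3  → end 3, rejected

w3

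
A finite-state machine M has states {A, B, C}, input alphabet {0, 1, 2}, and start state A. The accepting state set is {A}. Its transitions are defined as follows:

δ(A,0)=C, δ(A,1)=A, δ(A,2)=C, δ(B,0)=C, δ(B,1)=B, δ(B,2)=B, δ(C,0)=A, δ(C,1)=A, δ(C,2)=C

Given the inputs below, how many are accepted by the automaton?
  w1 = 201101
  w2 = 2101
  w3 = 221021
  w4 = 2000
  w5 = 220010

4

w1:
  start at A
  read '2': A → C
  read '0': C → A
  read '1': A → A
  read '1': A → A
  read '0': A → C
  read '1': C → A
  end A, accepted
w2:
  start at A
  read '2': A → C
  read '1': C → A
  read '0': A → C
  read '1': C → A
  end A, accepted
w3:
  start at A
  read '2': A → C
  read '2': C → C
  read '1': C → A
  read '0': A → C
  read '2': C → C
  read '1': C → A
  end A, accepted
w4:
  start at A
  read '2': A → C
  read '0': C → A
  read '0': A → C
  read '0': C → A
  end A, accepted
w5:
  start at A
  read '2': A → C
  read '2': C → C
  read '0': C → A
  read '0': A → C
  read '1': C → A
  read '0': A → C
  end C, rejected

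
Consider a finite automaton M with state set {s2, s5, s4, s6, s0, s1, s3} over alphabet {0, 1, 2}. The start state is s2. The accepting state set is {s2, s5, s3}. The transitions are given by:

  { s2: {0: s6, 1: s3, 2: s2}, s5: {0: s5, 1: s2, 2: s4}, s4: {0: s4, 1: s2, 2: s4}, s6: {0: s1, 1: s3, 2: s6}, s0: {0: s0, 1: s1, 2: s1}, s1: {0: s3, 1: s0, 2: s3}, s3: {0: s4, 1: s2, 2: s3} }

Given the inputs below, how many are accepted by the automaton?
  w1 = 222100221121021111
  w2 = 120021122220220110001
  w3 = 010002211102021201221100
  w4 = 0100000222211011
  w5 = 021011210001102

3

w1:
  start at s2
  read '2': s2 → s2
  read '2': s2 → s2
  read '2': s2 → s2
  read '1': s2 → s3
  read '0': s3 → s4
  read '0': s4 → s4
  read '2': s4 → s4
  read '2': s4 → s4
  read '1': s4 → s2
  read '1': s2 → s3
  read '2': s3 → s3
  read '1': s3 → s2
  read '0': s2 → s6
  read '2': s6 → s6
  read '1': s6 → s3
  read '1': s3 → s2
  read '1': s2 → s3
  read '1': s3 → s2
  end s2, accepted
w2:
  start at s2
  read '1': s2 → s3
  read '2': s3 → s3
  read '0': s3 → s4
  read '0': s4 → s4
  read '2': s4 → s4
  read '1': s4 → s2
  read '1': s2 → s3
  read '2': s3 → s3
  read '2': s3 → s3
  read '2': s3 → s3
  read '2': s3 → s3
  read '0': s3 → s4
  read '2': s4 → s4
  read '2': s4 → s4
  read '0': s4 → s4
  read '1': s4 → s2
  read '1': s2 → s3
  read '0': s3 → s4
  read '0': s4 → s4
  read '0': s4 → s4
  read '1': s4 → s2
  end s2, accepted
w3:
  start at s2
  read '0': s2 → s6
  read '1': s6 → s3
  read '0': s3 → s4
  read '0': s4 → s4
  read '0': s4 → s4
  read '2': s4 → s4
  read '2': s4 → s4
  read '1': s4 → s2
  read '1': s2 → s3
  read '1': s3 → s2
  read '0': s2 → s6
  read '2': s6 → s6
  read '0': s6 → s1
  read '2': s1 → s3
  read '1': s3 → s2
  read '2': s2 → s2
  read '0': s2 → s6
  read '1': s6 → s3
  read '2': s3 → s3
  read '2': s3 → s3
  read '1': s3 → s2
  read '1': s2 → s3
  read '0': s3 → s4
  read '0': s4 → s4
  end s4, rejected
w4:
  start at s2
  read '0': s2 → s6
  read '1': s6 → s3
  read '0': s3 → s4
  read '0': s4 → s4
  read '0': s4 → s4
  read '0': s4 → s4
  read '0': s4 → s4
  read '2': s4 → s4
  read '2': s4 → s4
  read '2': s4 → s4
  read '2': s4 → s4
  read '1': s4 → s2
  read '1': s2 → s3
  read '0': s3 → s4
  read '1': s4 → s2
  read '1': s2 → s3
  end s3, accepted
w5:
  start at s2
  read '0': s2 → s6
  read '2': s6 → s6
  read '1': s6 → s3
  read '0': s3 → s4
  read '1': s4 → s2
  read '1': s2 → s3
  read '2': s3 → s3
  read '1': s3 → s2
  read '0': s2 → s6
  read '0': s6 → s1
  read '0': s1 → s3
  read '1': s3 → s2
  read '1': s2 → s3
  read '0': s3 → s4
  read '2': s4 → s4
  end s4, rejected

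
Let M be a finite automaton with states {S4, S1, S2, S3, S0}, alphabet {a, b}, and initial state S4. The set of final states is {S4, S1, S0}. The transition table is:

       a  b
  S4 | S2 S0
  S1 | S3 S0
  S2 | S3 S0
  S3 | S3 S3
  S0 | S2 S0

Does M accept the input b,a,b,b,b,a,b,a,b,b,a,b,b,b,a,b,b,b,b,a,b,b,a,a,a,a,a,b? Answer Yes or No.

No

Trace: S4 -b-> S0 -a-> S2 -b-> S0 -b-> S0 -b-> S0 -a-> S2 -b-> S0 -a-> S2 -b-> S0 -b-> S0 -a-> S2 -b-> S0 -b-> S0 -b-> S0 -a-> S2 -b-> S0 -b-> S0 -b-> S0 -b-> S0 -a-> S2 -b-> S0 -b-> S0 -a-> S2 -a-> S3 -a-> S3 -a-> S3 -a-> S3 -b-> S3
End state S3 is not accepting.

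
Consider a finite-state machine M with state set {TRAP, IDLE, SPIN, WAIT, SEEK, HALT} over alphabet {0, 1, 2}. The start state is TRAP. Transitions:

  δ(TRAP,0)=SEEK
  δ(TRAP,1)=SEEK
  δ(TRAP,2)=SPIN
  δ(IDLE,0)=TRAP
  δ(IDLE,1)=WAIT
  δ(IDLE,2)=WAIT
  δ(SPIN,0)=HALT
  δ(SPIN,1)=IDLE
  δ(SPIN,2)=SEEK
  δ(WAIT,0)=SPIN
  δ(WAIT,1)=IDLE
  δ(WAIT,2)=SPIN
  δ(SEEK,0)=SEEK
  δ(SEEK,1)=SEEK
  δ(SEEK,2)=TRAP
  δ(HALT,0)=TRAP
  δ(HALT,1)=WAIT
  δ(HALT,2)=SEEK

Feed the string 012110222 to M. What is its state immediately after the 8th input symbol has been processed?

Trace: TRAP -0-> SEEK -1-> SEEK -2-> TRAP -1-> SEEK -1-> SEEK -0-> SEEK -2-> TRAP -2-> SPIN
After 8 symbols: SPIN.

SPIN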